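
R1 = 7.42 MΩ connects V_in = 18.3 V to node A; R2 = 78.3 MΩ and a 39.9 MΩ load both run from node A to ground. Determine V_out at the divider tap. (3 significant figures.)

V_out ≈ 14.3 V

The load sits in parallel with R2, giving an effective lower resistance R2' = R2·R_L/(R2+R_L) = 26.43 MΩ.
Then V_out = V_in · R2'/(R1 + R2') = 18.3 × 26.43/33.85 = 14.29 V.
(Unloaded it would be 16.7 V; the load pulls it down.)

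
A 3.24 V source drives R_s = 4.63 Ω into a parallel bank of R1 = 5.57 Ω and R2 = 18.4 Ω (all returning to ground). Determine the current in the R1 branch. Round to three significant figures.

I ≈ 0.279 A

Parallel bank: R_p = 1/(1/5.57 + 1/18.4) = 4.276 Ω.
Node voltage V_A = V_CC · R_p/(R_s + R_p) = 3.24 × 0.4801 = 1.556 V.
Branch current I = V_A/R1 = 1.556/5.57 = 0.2793 A.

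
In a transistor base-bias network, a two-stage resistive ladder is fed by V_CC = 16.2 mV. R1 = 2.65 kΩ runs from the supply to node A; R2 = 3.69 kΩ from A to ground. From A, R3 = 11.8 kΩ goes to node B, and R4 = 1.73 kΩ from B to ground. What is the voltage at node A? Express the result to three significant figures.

V_A ≈ 8.46 mV

The second stage (R3 + R4 = 13.53 kΩ) loads node A in parallel with R2.
Effective lower resistance at A: R2 ‖ 13.53 = 2.899 kΩ.
So V_A = 16.2 × 0.5225 = 8.464 mV.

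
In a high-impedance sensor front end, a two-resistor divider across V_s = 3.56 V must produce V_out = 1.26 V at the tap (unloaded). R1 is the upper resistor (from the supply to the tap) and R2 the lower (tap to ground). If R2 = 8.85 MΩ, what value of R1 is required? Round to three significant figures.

R1 ≈ 16.2 MΩ

V_out/V_s = R2/(R1+R2) = 0.3539.
R1 = R2·(1/k − 1) = 8.85 × 1.825 = 16.15 MΩ.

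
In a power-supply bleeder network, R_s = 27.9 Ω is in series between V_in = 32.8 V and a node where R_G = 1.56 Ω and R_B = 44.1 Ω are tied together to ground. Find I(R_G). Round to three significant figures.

I ≈ 1.08 A

Equivalent of the parallel group: R_p = 1.507 Ω.
V_A = 32.8 × 1.507/29.41 = 1.681 V.
Branch current I = V_A/R_G = 1.681/1.56 = 1.077 A.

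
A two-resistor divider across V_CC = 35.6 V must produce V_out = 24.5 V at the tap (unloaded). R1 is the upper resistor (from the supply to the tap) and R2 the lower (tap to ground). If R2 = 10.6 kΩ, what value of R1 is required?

The divider ratio is R2/(R1+R2) = 24.5/35.6 = 0.6882.
Rearranging, R1 = R2·(1−k)/k = 10.6 × 0.4531 = 4.802 kΩ.

R1 ≈ 4.80 kΩ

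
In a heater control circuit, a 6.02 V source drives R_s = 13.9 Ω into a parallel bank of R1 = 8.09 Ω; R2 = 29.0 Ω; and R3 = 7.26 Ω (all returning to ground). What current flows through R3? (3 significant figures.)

I ≈ 0.162 A

Combine the parallel branches: R_p = (1/8.09 + 1/29.0 + 1/7.26)⁻¹ = 3.380 Ω.
V_A = 6.02 × 3.380/17.28 = 1.178 V.
Branch current I = V_A/R3 = 1.178/7.26 = 0.1622 A.
(Equivalently: I_total = 0.3484 A, then current-divider fraction G_k/ΣG = 0.4656.)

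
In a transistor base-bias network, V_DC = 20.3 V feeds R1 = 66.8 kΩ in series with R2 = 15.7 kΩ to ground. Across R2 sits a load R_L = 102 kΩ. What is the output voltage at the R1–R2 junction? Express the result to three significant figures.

V_out ≈ 3.44 V

R2 ‖ R_L = (15.7 × 102)/(15.7 + 102) = 13.61 kΩ.
Now apply the divider: V_out = 20.3 × 0.1692 = 3.435 V.
(Unloaded it would be 3.86 V; the load pulls it down.)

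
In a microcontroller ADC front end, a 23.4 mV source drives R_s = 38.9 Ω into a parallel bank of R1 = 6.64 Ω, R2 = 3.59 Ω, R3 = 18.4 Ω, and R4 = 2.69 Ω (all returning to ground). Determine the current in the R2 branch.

Parallel bank: R_p = 1/(1/6.64 + 1/3.59 + 1/18.4 + 1/2.69) = 1.169 Ω.
V_A = 23.4 × 1.169/40.07 = 0.6828 mV.
I(R2) = V_A / R2 = 0.6828/3.59 = 0.1902 mA.

I ≈ 0.190 mA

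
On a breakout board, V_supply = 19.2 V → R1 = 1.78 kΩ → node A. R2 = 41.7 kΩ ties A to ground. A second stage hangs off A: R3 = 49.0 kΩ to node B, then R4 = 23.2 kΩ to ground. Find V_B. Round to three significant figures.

The second stage (R3 + R4 = 72.20 kΩ) loads node A in parallel with R2.
Effective lower resistance at A: R2 ‖ 72.20 = 26.43 kΩ.
V_A = 19.2 × 26.43/(1.78 + 26.43) = 17.99 V.
Then the unloaded second divider: V_B = V_A × R4/(R3+R4) = 17.99 × 0.3213 = 5.780 V.

V_B ≈ 5.78 V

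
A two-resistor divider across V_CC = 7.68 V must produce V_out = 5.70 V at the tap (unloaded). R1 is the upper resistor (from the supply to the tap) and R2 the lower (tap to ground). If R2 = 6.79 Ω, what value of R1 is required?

Required fraction k = V_out/V_CC = 0.7422.
R1 = R2·(1/k − 1) = 6.79 × 0.3474 = 2.359 Ω.

R1 ≈ 2.36 Ω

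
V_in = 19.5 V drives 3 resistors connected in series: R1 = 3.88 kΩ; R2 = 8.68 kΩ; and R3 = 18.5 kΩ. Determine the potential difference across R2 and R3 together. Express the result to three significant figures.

V ≈ 17.1 V

Series total: ΣR = 3.88 + 8.68 + 18.5 = 31.06 kΩ.
R_{R2..R3} = 8.68 + 18.5 = 27.18 kΩ.
V = V_in · R/ΣR = 19.5 × 0.8751 = 17.06 V.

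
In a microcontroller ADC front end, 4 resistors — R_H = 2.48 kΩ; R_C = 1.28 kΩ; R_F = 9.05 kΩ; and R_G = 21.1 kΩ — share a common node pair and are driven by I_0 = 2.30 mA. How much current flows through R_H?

I ≈ 0.691 mA

Total conductance ΣG = 1/2.48 + 1/1.28 + 1/9.05 + 1/21.1 = 1.342 (units of 1/kΩ).
By the current-divider rule, I = I_0 · G_k/ΣG = 2.30 × 0.3004 = 0.6909 mA.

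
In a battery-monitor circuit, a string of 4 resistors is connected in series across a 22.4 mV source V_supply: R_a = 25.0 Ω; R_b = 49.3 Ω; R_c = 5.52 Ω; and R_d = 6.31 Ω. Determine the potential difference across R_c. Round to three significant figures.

V ≈ 1.44 mV

Total series resistance ΣR = 25.0 + 49.3 + 5.52 + 6.31 = 86.13 Ω.
By the voltage-divider rule, V = 22.4 × 5.520/86.13 = 1.436 mV.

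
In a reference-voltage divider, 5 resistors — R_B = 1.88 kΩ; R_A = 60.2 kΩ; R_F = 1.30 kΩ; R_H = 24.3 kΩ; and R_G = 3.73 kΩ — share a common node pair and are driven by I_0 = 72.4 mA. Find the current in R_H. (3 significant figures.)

I ≈ 1.83 mA

ΣG = 1/1.88 + 1/60.2 + 1/1.30 + 1/24.3 + 1/3.73 = 1.627.
R_H takes the fraction G_k/ΣG = 0.04115/1.627 = 0.02529, so I = 72.4 × 0.02529 = 1.831 mA.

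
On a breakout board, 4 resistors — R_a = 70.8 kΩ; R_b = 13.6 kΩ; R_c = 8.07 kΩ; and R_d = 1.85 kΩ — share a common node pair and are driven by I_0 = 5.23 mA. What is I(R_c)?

Total conductance ΣG = 1/70.8 + 1/13.6 + 1/8.07 + 1/1.85 = 0.7521 (units of 1/kΩ).
By the current-divider rule, I = I_0 · G_k/ΣG = 5.23 × 0.1648 = 0.8617 mA.

I ≈ 0.862 mA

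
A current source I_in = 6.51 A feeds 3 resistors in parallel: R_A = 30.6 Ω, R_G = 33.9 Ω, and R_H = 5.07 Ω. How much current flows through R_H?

Total conductance ΣG = 1/30.6 + 1/33.9 + 1/5.07 = 0.2594 (units of 1/Ω).
Current divider: I(R_H) = I_in · G_k/ΣG = 6.51 × (0.1972/0.2594) = 6.51 × 0.7603 = 4.950 A.

I ≈ 4.95 A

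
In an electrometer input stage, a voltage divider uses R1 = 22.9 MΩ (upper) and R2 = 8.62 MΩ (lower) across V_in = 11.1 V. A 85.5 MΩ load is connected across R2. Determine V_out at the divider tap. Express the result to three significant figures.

V_out ≈ 2.83 V

First combine the lower leg with the load: R2 ‖ R_L = 7.831 MΩ.
Now apply the divider: V_out = 11.1 × 0.2548 = 2.828 V.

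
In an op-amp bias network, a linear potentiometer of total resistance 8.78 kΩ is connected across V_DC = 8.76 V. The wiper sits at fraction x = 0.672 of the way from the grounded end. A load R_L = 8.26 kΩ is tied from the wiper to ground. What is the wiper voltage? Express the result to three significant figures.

V_out ≈ 4.77 V

Lower segment x·R_p = 5.900 kΩ; upper segment (1−x)·R_p = 2.880 kΩ.
(x·R_p) ‖ R_L = 3.442 kΩ.
Loaded-divider output: V_out = 8.76 × 0.5444 = 4.769 V.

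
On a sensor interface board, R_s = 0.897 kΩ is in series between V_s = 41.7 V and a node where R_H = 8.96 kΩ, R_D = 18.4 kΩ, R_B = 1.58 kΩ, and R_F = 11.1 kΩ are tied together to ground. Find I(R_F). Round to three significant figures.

Parallel bank: R_p = 1/(1/8.96 + 1/18.4 + 1/1.58 + 1/11.1) = 1.125 kΩ.
V_A by voltage divider: V_A = 41.7 × 1.125/(0.897 + 1.125) = 23.20 V.
I(R_F) = V_A / R_F = 23.20/11.1 = 2.090 mA.

I ≈ 2.09 mA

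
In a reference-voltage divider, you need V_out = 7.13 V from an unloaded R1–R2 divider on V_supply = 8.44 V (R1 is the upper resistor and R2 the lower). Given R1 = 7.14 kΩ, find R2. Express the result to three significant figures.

R2 ≈ 38.9 kΩ

The divider ratio is R2/(R1+R2) = 7.13/8.44 = 0.8448.
Rearranging, R2 = R1·k/(1−k) = 7.14 × 5.443 = 38.86 kΩ.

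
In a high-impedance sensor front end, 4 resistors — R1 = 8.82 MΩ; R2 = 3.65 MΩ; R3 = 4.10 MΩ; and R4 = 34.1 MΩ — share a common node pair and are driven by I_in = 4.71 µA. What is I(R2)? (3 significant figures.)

I ≈ 1.95 µA

ΣG = 1/8.82 + 1/3.65 + 1/4.10 + 1/34.1 = 0.6606.
R2 takes the fraction G_k/ΣG = 0.2740/0.6606 = 0.4147, so I = 4.71 × 0.4147 = 1.953 µA.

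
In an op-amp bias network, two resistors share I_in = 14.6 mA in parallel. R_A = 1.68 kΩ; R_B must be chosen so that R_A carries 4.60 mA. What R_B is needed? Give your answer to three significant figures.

R_B ≈ 0.773 kΩ

In a two-way split, I_A/I_in = R_B/(R_A + R_B).
4.60/14.6 = R_B/(R_A + R_B) → R_B = R_A · (0.3151)/(1 − 0.3151) = 1.68 × 0.4600 = 0.7728 kΩ.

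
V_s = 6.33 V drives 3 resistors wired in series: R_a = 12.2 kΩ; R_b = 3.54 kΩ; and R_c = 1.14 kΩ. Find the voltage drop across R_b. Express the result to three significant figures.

Total series resistance ΣR = 12.2 + 3.54 + 1.14 = 16.88 kΩ.
By the voltage-divider rule, V = 6.33 × 3.540/16.88 = 1.328 V.

V ≈ 1.33 V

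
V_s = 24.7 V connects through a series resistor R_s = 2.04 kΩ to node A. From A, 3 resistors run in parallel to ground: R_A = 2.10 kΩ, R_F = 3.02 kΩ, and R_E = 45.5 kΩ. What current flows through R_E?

Combine the parallel branches: R_p = (1/2.10 + 1/3.02 + 1/45.5)⁻¹ = 1.206 kΩ.
V_A = 24.7 × 1.206/3.246 = 9.176 V.
I(R_E) = V_A / R_E = 9.176/45.5 = 0.2017 mA.

I ≈ 0.202 mA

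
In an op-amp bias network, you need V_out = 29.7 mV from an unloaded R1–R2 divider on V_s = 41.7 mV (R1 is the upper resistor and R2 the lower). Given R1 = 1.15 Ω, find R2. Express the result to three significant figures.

R2 ≈ 2.85 Ω

V_out/V_s = R2/(R1+R2) = 0.7122.
So R2 = R1 · V_out/(V_s − V_out) = 1.15 × 29.7/(41.7 − 29.7) = 1.15 × 2.475 = 2.846 Ω.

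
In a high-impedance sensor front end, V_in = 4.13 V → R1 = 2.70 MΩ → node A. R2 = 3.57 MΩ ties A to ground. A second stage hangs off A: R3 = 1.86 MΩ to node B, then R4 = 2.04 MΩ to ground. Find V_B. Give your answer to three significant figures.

Looking into the second stage from A: R3 + R4 = 3.900 MΩ appears in parallel with R2.
R2 ‖ (R3+R4) = 1.864 MΩ.
First divider: V_A = V_in · 1.864/(2.70 + 1.864) = 1.687 V.
Then the unloaded second divider: V_B = V_A × R4/(R3+R4) = 1.687 × 0.5231 = 0.8823 V.

V_B ≈ 0.882 V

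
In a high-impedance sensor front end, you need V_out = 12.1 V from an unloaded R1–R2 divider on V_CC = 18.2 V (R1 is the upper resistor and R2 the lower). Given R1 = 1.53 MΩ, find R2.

R2 ≈ 3.03 MΩ

The divider ratio is R2/(R1+R2) = 12.1/18.2 = 0.6648.
Rearranging, R2 = R1·k/(1−k) = 1.53 × 1.984 = 3.035 MΩ.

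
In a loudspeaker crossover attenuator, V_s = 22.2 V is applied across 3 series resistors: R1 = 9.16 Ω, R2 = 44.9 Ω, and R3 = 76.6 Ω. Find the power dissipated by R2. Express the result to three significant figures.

Series current I = V_s/ΣR = 22.2/130.7 = 0.1699 A.
P = I²R = 0.02887 × 44.9 = 1.296 W.

P ≈ 1.30 W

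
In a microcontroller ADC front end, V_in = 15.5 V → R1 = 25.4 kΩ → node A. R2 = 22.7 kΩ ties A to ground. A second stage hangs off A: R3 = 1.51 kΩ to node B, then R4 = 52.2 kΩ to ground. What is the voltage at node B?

V_B ≈ 5.81 V

Node A sees R2 in parallel with the series input of stage 2, R3 + R4 = 53.71 kΩ.
R2 ‖ (R3+R4) = 15.96 kΩ.
So V_A = 15.5 × 0.3858 = 5.980 V.
Then the unloaded second divider: V_B = V_A × R4/(R3+R4) = 5.980 × 0.9719 = 5.812 V.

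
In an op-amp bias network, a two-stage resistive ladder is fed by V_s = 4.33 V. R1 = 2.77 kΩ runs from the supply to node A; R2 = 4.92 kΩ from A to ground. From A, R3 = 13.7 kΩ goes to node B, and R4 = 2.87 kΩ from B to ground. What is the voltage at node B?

Looking into the second stage from A: R3 + R4 = 16.57 kΩ appears in parallel with R2.
R2 ‖ (R3+R4) = 3.794 kΩ.
First divider: V_A = V_s · 3.794/(2.77 + 3.794) = 2.503 V.
Then the unloaded second divider: V_B = V_A × R4/(R3+R4) = 2.503 × 0.1732 = 0.4335 V.

V_B ≈ 0.433 V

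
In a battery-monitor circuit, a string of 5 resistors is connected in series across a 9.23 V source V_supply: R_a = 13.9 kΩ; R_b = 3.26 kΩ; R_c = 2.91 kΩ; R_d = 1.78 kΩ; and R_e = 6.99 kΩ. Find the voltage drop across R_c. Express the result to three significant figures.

V ≈ 0.931 V

Series total: ΣR = 13.9 + 3.26 + 2.91 + 1.78 + 6.99 = 28.84 kΩ.
Voltage divider: V = V_supply · (2.910 / 28.84) = 9.23 × 0.1009 = 0.9313 V.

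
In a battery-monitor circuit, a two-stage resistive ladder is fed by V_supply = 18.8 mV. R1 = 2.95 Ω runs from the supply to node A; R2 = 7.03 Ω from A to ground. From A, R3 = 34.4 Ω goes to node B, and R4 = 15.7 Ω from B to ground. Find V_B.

Node A sees R2 in parallel with the series input of stage 2, R3 + R4 = 50.10 Ω.
Effective lower resistance at A: R2 ‖ 50.10 = 6.165 Ω.
First divider: V_A = V_supply · 6.165/(2.95 + 6.165) = 12.72 mV.
V_B = V_A × 0.3134 = 3.985 mV.

V_B ≈ 3.98 mV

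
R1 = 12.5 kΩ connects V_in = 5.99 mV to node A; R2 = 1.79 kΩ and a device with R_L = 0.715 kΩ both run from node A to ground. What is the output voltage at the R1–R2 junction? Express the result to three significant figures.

R2 ‖ R_L = (1.79 × 0.715)/(1.79 + 0.715) = 0.5109 kΩ.
Voltage divider with the loaded lower leg: V_out = 5.99 × 0.5109/(12.5 + 0.5109) = 5.99 × 0.03927 = 0.2352 mV.
(Unloaded it would be 0.750 mV; the load pulls it down.)

V_out ≈ 0.235 mV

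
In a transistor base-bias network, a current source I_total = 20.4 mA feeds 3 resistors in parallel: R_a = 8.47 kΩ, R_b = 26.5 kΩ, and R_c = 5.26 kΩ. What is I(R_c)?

ΣG = 1/8.47 + 1/26.5 + 1/5.26 = 0.3459.
By the current-divider rule, I = I_total · G_k/ΣG = 20.4 × 0.5496 = 11.21 mA.

I ≈ 11.2 mA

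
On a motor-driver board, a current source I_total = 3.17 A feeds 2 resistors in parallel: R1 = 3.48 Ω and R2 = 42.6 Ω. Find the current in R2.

For two parallel branches, I_k = I_total · (other R)/(sum of R).
I(R2) = 3.17 × 3.48/(3.48 + 42.6) = 3.17 × 0.07552 = 0.2394 A.

I ≈ 0.239 A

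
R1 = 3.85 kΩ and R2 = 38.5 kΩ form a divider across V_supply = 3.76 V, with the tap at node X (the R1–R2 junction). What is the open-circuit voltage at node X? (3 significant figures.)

V_th ≈ 3.42 V

V_th is the unloaded tap voltage: V_supply · R2/(R1+R2) = 3.76 × 0.9091 = 3.418 V.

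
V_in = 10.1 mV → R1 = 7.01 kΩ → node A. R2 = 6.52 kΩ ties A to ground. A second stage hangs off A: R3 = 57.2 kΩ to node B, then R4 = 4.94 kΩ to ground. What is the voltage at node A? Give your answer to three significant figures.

Looking into the second stage from A: R3 + R4 = 62.14 kΩ appears in parallel with R2.
R2 ‖ (R3+R4) = 5.901 kΩ.
V_A = 10.1 × 5.901/(7.01 + 5.901) = 4.616 mV.

V_A ≈ 4.62 mV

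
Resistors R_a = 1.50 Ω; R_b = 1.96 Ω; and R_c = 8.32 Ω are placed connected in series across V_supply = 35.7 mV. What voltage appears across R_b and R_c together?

V ≈ 31.2 mV

Total series resistance ΣR = 1.50 + 1.96 + 8.32 = 11.78 Ω.
R_{R_b..R_c} = 1.96 + 8.32 = 10.28 Ω.
Voltage divider: V = V_supply · (10.28 / 11.78) = 35.7 × 0.8727 = 31.15 mV.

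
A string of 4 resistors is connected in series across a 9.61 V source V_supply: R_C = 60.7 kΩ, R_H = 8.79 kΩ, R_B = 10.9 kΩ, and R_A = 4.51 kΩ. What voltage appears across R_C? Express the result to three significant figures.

V ≈ 6.87 V

Total series resistance ΣR = 60.7 + 8.79 + 10.9 + 4.51 = 84.90 kΩ.
By the voltage-divider rule, V = 9.61 × 60.70/84.90 = 6.871 V.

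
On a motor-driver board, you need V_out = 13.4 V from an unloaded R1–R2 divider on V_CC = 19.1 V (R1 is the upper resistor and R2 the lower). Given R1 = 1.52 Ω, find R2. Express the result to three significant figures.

R2 ≈ 3.57 Ω

The divider ratio is R2/(R1+R2) = 13.4/19.1 = 0.7016.
Rearranging, R2 = R1·k/(1−k) = 1.52 × 2.351 = 3.573 Ω.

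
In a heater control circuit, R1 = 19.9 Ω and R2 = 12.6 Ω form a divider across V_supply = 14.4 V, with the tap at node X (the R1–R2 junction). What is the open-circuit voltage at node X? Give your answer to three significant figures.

V_th is the unloaded tap voltage: V_supply · R2/(R1+R2) = 14.4 × 0.3877 = 5.583 V.

V_th ≈ 5.58 V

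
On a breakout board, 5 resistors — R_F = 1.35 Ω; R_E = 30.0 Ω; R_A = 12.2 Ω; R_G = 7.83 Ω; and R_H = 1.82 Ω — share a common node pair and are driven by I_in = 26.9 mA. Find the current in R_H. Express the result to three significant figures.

I ≈ 9.64 mA

Total conductance ΣG = 1/1.35 + 1/30.0 + 1/12.2 + 1/7.83 + 1/1.82 = 1.533 (units of 1/Ω).
By the current-divider rule, I = I_in · G_k/ΣG = 26.9 × 0.3584 = 9.640 mA.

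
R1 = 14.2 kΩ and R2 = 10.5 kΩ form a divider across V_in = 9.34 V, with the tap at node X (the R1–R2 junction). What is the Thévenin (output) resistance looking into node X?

R_th ≈ 6.04 kΩ

With V_in suppressed (replaced by a short), R_th = R1 ‖ R2 = (14.20 × 10.5)/(14.20 + 10.5) = 6.036 kΩ.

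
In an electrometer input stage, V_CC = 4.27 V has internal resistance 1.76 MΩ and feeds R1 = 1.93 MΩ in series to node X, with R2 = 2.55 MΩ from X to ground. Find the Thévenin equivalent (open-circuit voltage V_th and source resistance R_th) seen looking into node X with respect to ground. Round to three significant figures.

R1' = 1.76 + 1.93 = 3.690 MΩ (source resistance + R1).
V_th is the unloaded tap voltage: V_CC · R2/(R1'+R2) = 4.27 × 0.4087 = 1.745 V.
Zeroing V_CC shorts the top of R1' to ground, so R_th = R1' ‖ R2 = 1.508 MΩ.

V_th ≈ 1.74 V, R_th ≈ 1.51 MΩ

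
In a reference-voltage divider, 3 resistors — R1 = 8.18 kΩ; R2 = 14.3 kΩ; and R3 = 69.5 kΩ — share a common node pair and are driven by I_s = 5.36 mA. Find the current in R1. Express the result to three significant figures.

ΣG = 1/8.18 + 1/14.3 + 1/69.5 = 0.2066.
Current divider: I(R1) = I_s · G_k/ΣG = 5.36 × (0.1222/0.2066) = 5.36 × 0.5918 = 3.172 mA.

I ≈ 3.17 mA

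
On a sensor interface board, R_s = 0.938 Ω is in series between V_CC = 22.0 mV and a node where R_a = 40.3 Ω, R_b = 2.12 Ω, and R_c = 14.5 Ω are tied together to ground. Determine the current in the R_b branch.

I ≈ 6.78 mA

Combine the parallel branches: R_p = (1/40.3 + 1/2.12 + 1/14.5)⁻¹ = 1.768 Ω.
V_A by voltage divider: V_A = 22.0 × 1.768/(0.938 + 1.768) = 14.38 mV.
Branch current I = V_A/R_b = 14.38/2.12 = 6.781 mA.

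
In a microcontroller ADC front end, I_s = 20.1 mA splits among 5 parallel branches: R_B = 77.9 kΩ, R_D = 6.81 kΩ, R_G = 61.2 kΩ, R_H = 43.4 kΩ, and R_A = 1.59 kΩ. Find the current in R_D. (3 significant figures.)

Conductances: ΣG = 1/77.9 + 1/6.81 + 1/61.2 + 1/43.4 + 1/1.59 = 0.8280 (1/kΩ).
By the current-divider rule, I = I_s · G_k/ΣG = 20.1 × 0.1773 = 3.565 mA.

I ≈ 3.56 mA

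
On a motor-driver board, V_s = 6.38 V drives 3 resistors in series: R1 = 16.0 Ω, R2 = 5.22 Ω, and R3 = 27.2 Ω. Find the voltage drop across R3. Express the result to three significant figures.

V ≈ 3.58 V

ΣR = 16.0 + 5.22 + 27.2 = 48.42 Ω.
V = V_s · R/ΣR = 6.38 × 0.5618 = 3.584 V.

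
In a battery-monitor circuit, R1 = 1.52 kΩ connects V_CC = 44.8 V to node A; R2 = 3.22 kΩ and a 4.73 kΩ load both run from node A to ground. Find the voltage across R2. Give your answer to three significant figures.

V_out ≈ 25.0 V

The load sits in parallel with R2, giving an effective lower resistance R2' = R2·R_L/(R2+R_L) = 1.916 kΩ.
Then V_out = V_CC · R2'/(R1 + R2') = 44.8 × 1.916/3.436 = 24.98 V.
(Unloaded it would be 30.4 V; the load pulls it down.)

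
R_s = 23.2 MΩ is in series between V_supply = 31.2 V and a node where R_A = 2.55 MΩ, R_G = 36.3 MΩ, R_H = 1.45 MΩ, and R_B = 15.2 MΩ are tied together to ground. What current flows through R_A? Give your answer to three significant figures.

Equivalent of the parallel group: R_p = 0.8510 MΩ.
Node voltage V_A = V_supply · R_p/(R_s + R_p) = 31.2 × 0.03538 = 1.104 V.
I(R_A) = V_A / R_A = 1.104/2.55 = 0.4329 µA.
(Equivalently: I_total = 1.297 µA, then current-divider fraction G_k/ΣG = 0.3337.)

I ≈ 0.433 µA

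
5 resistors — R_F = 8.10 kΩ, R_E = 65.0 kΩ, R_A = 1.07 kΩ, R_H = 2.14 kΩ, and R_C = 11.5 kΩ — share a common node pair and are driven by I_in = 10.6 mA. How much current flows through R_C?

ΣG = 1/8.10 + 1/65.0 + 1/1.07 + 1/2.14 + 1/11.5 = 1.628.
Current divider: I(R_C) = I_in · G_k/ΣG = 10.6 × (0.08696/1.628) = 10.6 × 0.05342 = 0.5663 mA.

I ≈ 0.566 mA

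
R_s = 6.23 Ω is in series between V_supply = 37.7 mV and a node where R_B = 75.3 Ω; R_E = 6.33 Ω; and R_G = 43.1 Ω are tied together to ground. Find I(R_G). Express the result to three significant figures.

Combine the parallel branches: R_p = (1/75.3 + 1/6.33 + 1/43.1)⁻¹ = 5.142 Ω.
V_A = 37.7 × 5.142/11.37 = 17.05 mV.
Branch current I = V_A/R_G = 17.05/43.1 = 0.3955 mA.

I ≈ 0.396 mA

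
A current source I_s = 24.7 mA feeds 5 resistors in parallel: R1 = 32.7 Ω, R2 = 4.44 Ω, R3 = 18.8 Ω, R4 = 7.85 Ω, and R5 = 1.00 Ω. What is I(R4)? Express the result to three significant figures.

ΣG = 1/32.7 + 1/4.44 + 1/18.8 + 1/7.85 + 1/1.00 = 1.436.
Current divider: I(R4) = I_s · G_k/ΣG = 24.7 × (0.1274/1.436) = 24.7 × 0.08869 = 2.191 mA.

I ≈ 2.19 mA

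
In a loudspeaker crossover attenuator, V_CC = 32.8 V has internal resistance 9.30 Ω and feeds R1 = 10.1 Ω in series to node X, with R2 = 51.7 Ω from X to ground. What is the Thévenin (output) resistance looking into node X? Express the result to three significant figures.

R_th ≈ 14.1 Ω

R1' = 9.30 + 10.1 = 19.40 Ω (source resistance + R1).
Zeroing V_CC shorts the top of R1' to ground, so R_th = R1' ‖ R2 = 14.11 Ω.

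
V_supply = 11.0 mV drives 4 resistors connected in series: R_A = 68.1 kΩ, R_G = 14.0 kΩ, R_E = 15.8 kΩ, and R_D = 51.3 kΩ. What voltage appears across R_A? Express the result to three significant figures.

V ≈ 5.02 mV

Series total: ΣR = 68.1 + 14.0 + 15.8 + 51.3 = 149.2 kΩ.
V = V_supply · R/ΣR = 11.0 × 0.4564 = 5.021 mV.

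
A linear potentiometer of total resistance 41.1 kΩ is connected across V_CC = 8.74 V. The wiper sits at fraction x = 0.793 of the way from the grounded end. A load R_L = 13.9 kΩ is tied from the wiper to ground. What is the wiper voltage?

Split the track: R_lower = x·R_p = 32.59 kΩ, R_upper = (1−x)·R_p = 8.508 kΩ.
(x·R_p) ‖ R_L = 9.744 kΩ.
V_out = 8.74 × 9.744/(8.508 + 9.744) = 4.666 V.
(Unloaded: V_out = x·V_CC = 6.93 V.)

V_out ≈ 4.67 V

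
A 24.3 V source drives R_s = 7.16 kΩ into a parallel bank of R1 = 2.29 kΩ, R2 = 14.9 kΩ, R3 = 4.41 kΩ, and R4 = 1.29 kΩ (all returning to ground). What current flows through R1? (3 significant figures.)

Combine the parallel branches: R_p = (1/2.29 + 1/14.9 + 1/4.41 + 1/1.29)⁻¹ = 0.6641 kΩ.
V_A by voltage divider: V_A = 24.3 × 0.6641/(7.16 + 0.6641) = 2.063 V.
Branch current I = V_A/R1 = 2.063/2.29 = 0.9007 mA.

I ≈ 0.901 mA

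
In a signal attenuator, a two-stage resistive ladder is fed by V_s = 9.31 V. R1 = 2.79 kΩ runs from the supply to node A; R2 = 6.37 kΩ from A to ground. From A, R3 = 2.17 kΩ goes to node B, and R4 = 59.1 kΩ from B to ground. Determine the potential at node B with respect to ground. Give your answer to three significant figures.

Looking into the second stage from A: R3 + R4 = 61.27 kΩ appears in parallel with R2.
R2 ‖ (R3+R4) = 5.770 kΩ.
First divider: V_A = V_s · 5.770/(2.79 + 5.770) = 6.276 V.
Stage 2 is unloaded, so V_B = V_A · R4/(R3+R4) = 6.276 × 59.1/61.27 = 6.053 V.

V_B ≈ 6.05 V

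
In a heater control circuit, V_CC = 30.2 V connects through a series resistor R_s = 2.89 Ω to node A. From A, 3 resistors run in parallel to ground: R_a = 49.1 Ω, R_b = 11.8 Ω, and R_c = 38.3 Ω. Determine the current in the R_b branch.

Parallel bank: R_p = 1/(1/49.1 + 1/11.8 + 1/38.3) = 7.621 Ω.
V_A by voltage divider: V_A = 30.2 × 7.621/(2.89 + 7.621) = 21.90 V.
Branch current I = V_A/R_b = 21.90/11.8 = 1.856 A.
(Equivalently: I_total = 2.873 A, then current-divider fraction G_k/ΣG = 0.6458.)

I ≈ 1.86 A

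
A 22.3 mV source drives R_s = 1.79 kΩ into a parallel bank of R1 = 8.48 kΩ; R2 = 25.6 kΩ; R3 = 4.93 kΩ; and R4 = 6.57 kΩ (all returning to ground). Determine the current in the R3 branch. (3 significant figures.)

Equivalent of the parallel group: R_p = 1.953 kΩ.
V_A = 22.3 × 1.953/3.743 = 11.64 mV.
Branch current I = V_A/R3 = 11.64/4.93 = 2.360 µA.
(Check via current divider: I_total = 5.958 µA; share G_k/ΣG = 0.3961 → same result.)

I ≈ 2.36 µA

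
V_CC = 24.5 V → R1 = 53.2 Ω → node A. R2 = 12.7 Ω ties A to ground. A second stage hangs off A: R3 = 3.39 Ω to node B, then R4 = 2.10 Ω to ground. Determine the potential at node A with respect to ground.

V_A ≈ 1.65 V

Node A sees R2 in parallel with the series input of stage 2, R3 + R4 = 5.490 Ω.
R2 ‖ (R3+R4) = 3.833 Ω.
V_A = 24.5 × 3.833/(53.2 + 3.833) = 1.647 V.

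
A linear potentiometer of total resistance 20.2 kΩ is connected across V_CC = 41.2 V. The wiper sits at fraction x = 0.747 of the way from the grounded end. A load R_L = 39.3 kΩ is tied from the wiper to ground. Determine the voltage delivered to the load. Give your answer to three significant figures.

The pot divides into 5.111 kΩ above the wiper and 15.09 kΩ below.
R_L loads the lower segment: effective lower R = 10.90 kΩ.
Loaded-divider output: V_out = 41.2 × 0.6809 = 28.05 V.
(Unloaded: V_out = x·V_CC = 30.8 V.)

V_out ≈ 28.1 V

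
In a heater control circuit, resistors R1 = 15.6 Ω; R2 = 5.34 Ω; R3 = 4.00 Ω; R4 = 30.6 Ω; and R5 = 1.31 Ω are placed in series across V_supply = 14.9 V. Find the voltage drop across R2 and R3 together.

V ≈ 2.45 V

ΣR = 15.6 + 5.34 + 4.00 + 30.6 + 1.31 = 56.85 Ω.
R_{R2..R3} = 5.34 + 4.00 = 9.340 Ω.
V = V_supply · R/ΣR = 14.9 × 0.1643 = 2.448 V.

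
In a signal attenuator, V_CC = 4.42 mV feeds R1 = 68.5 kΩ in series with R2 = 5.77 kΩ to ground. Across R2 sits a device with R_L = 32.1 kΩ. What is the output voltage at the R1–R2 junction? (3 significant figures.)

The load sits in parallel with R2, giving an effective lower resistance R2' = R2·R_L/(R2+R_L) = 4.891 kΩ.
Now apply the divider: V_out = 4.42 × 0.06664 = 0.2946 mV.

V_out ≈ 0.295 mV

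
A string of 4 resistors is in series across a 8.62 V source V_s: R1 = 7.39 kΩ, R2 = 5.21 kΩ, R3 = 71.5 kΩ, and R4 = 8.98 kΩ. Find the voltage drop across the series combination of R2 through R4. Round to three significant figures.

V ≈ 7.94 V

Series total: ΣR = 7.39 + 5.21 + 71.5 + 8.98 = 93.08 kΩ.
R_{R2..R4} = 5.21 + 71.5 + 8.98 = 85.69 kΩ.
V = V_s · R/ΣR = 8.62 × 0.9206 = 7.936 V.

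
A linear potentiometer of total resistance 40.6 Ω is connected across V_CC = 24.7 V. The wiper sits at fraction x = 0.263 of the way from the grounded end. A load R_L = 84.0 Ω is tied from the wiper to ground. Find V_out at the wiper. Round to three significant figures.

Split the track: R_lower = x·R_p = 10.68 Ω, R_upper = (1−x)·R_p = 29.92 Ω.
Lower segment in parallel with the load: 10.68 ‖ 84.0 = 9.474 Ω.
V_out = 24.7 × 9.474/(29.92 + 9.474) = 5.940 V.

V_out ≈ 5.94 V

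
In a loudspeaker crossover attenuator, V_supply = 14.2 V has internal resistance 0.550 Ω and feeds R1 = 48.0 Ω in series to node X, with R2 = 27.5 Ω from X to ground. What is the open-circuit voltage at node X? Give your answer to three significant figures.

R1' = 0.550 + 48.0 = 48.55 Ω (source resistance + R1).
V_th is the unloaded tap voltage: V_supply · R2/(R1'+R2) = 14.2 × 0.3616 = 5.135 V.

V_th ≈ 5.13 V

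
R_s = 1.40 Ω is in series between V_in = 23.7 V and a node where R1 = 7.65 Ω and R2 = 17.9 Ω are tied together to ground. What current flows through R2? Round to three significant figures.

I ≈ 1.05 A

Equivalent of the parallel group: R_p = 5.359 Ω.
Node voltage V_A = V_in · R_p/(R_s + R_p) = 23.7 × 0.7929 = 18.79 V.
Branch current I = V_A/R2 = 18.79/17.9 = 1.050 A.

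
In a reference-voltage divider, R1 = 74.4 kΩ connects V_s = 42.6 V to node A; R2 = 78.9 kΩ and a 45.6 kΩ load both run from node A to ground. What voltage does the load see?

V_out ≈ 11.9 V

R2 ‖ R_L = (78.9 × 45.6)/(78.9 + 45.6) = 28.90 kΩ.
Voltage divider with the loaded lower leg: V_out = 42.6 × 28.90/(74.4 + 28.90) = 42.6 × 0.2798 = 11.92 V.
(Unloaded it would be 21.9 V; the load pulls it down.)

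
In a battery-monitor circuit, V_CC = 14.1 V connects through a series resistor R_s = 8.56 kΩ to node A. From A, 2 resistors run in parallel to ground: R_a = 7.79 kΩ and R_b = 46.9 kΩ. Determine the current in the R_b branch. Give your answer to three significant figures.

I ≈ 0.132 mA

Equivalent of the parallel group: R_p = 6.680 kΩ.
Node voltage V_A = V_CC · R_p/(R_s + R_p) = 14.1 × 0.4383 = 6.181 V.
I(R_b) = V_A / R_b = 6.181/46.9 = 0.1318 mA.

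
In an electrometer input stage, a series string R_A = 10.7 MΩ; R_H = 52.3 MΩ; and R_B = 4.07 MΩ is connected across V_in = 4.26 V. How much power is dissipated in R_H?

Series current I = V_in/ΣR = 4.26/67.07 = 0.06352 µA.
P(R_H) = I²·R_H = (0.06352)² × 52.3 = 0.2110 µW.

P ≈ 0.211 µW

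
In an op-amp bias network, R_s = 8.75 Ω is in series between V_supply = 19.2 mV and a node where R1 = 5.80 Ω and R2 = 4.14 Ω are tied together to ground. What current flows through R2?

Equivalent of the parallel group: R_p = 2.416 Ω.
Node voltage V_A = V_supply · R_p/(R_s + R_p) = 19.2 × 0.2163 = 4.154 mV.
I(R2) = V_A / R2 = 4.154/4.14 = 1.003 mA.

I ≈ 1.00 mA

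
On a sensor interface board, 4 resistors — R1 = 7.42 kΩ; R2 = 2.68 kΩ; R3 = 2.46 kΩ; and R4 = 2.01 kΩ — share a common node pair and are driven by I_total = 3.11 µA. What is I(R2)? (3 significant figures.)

I ≈ 0.822 µA

Conductances: ΣG = 1/7.42 + 1/2.68 + 1/2.46 + 1/2.01 = 1.412 (1/kΩ).
R2 takes the fraction G_k/ΣG = 0.3731/1.412 = 0.2643, so I = 3.11 × 0.2643 = 0.8219 µA.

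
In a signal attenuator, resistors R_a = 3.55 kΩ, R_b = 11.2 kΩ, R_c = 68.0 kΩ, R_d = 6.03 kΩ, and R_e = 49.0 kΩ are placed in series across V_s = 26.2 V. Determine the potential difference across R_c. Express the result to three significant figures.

V ≈ 12.9 V

Series total: ΣR = 3.55 + 11.2 + 68.0 + 6.03 + 49.0 = 137.8 kΩ.
By the voltage-divider rule, V = 26.2 × 68.00/137.8 = 12.93 V.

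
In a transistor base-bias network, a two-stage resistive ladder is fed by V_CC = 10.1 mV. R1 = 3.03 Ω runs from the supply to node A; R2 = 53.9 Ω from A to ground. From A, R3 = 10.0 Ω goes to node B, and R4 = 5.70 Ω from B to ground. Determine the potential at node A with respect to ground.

V_A ≈ 8.09 mV

The second stage (R3 + R4 = 15.70 Ω) loads node A in parallel with R2.
R2 ‖ (R3+R4) = 12.16 Ω.
So V_A = 10.1 × 0.8005 = 8.085 mV.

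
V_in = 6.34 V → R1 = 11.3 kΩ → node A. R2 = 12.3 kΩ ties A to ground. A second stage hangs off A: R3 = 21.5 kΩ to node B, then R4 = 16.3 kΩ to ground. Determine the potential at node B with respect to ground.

V_B ≈ 1.23 V

Looking into the second stage from A: R3 + R4 = 37.80 kΩ appears in parallel with R2.
Effective lower resistance at A: R2 ‖ 37.80 = 9.280 kΩ.
First divider: V_A = V_in · 9.280/(11.3 + 9.280) = 2.859 V.
Stage 2 is unloaded, so V_B = V_A · R4/(R3+R4) = 2.859 × 16.3/37.80 = 1.233 V.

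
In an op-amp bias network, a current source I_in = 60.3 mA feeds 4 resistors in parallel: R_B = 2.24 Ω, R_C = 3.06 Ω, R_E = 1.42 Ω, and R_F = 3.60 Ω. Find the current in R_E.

Total conductance ΣG = 1/2.24 + 1/3.06 + 1/1.42 + 1/3.60 = 1.755 (units of 1/Ω).
By the current-divider rule, I = I_in · G_k/ΣG = 60.3 × 0.4012 = 24.19 mA.

I ≈ 24.2 mA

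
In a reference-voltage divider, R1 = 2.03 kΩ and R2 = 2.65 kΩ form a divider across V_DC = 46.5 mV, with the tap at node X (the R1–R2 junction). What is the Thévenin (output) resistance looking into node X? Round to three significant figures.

Looking into X with the source shorted: R_th = R1·R2/(R1+R2) = 2.030 × 2.65/4.680 = 1.149 kΩ.

R_th ≈ 1.15 kΩ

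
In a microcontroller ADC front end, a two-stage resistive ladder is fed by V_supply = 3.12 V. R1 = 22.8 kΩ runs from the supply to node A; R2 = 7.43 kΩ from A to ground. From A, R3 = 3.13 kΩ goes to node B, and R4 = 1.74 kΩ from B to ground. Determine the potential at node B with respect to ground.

V_B ≈ 0.127 V

Node A sees R2 in parallel with the series input of stage 2, R3 + R4 = 4.870 kΩ.
R2 ‖ (R3+R4) = 2.942 kΩ.
First divider: V_A = V_supply · 2.942/(22.8 + 2.942) = 0.3566 V.
Then the unloaded second divider: V_B = V_A × R4/(R3+R4) = 0.3566 × 0.3573 = 0.1274 V.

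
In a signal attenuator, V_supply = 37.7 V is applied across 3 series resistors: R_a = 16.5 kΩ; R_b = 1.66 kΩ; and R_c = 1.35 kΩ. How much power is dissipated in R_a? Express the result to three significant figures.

P ≈ 61.6 mW

Series current I = V_supply/ΣR = 37.7/19.51 = 1.932 mA.
P = I²R = 3.734 × 16.5 = 61.61 mW.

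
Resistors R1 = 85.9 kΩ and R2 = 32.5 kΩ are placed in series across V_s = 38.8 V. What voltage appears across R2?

Total series resistance ΣR = 85.9 + 32.5 = 118.4 kΩ.
By the voltage-divider rule, V = 38.8 × 32.50/118.4 = 10.65 V.

V ≈ 10.7 V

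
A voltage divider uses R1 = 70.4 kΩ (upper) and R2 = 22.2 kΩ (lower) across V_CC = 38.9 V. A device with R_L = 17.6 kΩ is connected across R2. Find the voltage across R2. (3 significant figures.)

V_out ≈ 4.76 V

R2 ‖ R_L = (22.2 × 17.6)/(22.2 + 17.6) = 9.817 kΩ.
Now apply the divider: V_out = 38.9 × 0.1224 = 4.761 V.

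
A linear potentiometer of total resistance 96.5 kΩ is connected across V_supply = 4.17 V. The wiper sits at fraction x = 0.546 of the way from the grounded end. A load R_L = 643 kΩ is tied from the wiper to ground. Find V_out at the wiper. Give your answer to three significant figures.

Split the track: R_lower = x·R_p = 52.69 kΩ, R_upper = (1−x)·R_p = 43.81 kΩ.
(x·R_p) ‖ R_L = 48.70 kΩ.
Loaded-divider output: V_out = 4.17 × 0.5264 = 2.195 V.

V_out ≈ 2.20 V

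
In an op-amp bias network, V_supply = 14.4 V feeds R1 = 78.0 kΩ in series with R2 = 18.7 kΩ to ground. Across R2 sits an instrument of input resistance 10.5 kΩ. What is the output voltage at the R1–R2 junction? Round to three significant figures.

R2 ‖ R_L = (18.7 × 10.5)/(18.7 + 10.5) = 6.724 kΩ.
Now apply the divider: V_out = 14.4 × 0.07937 = 1.143 V.

V_out ≈ 1.14 V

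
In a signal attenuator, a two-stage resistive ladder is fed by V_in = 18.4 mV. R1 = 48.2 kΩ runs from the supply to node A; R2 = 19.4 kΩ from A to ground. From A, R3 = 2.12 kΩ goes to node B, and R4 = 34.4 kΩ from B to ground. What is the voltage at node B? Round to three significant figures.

Node A sees R2 in parallel with the series input of stage 2, R3 + R4 = 36.52 kΩ.
Effective lower resistance at A: R2 ‖ 36.52 = 12.67 kΩ.
First divider: V_A = V_in · 12.67/(48.2 + 12.67) = 3.830 mV.
V_B = V_A × 0.9419 = 3.608 mV.

V_B ≈ 3.61 mV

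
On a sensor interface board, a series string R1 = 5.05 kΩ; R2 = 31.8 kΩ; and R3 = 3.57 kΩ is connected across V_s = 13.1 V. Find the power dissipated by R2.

The common current is I = 13.1/40.42 = 0.3241 mA.
P = I²R = 0.1050 × 31.8 = 3.340 mW.

P ≈ 3.34 mW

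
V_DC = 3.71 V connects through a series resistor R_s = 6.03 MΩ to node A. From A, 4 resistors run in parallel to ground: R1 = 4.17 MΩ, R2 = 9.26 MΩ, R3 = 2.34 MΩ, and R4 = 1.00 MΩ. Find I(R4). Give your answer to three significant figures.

Equivalent of the parallel group: R_p = 0.5633 MΩ.
V_A by voltage divider: V_A = 3.71 × 0.5633/(6.03 + 0.5633) = 0.3170 V.
Branch current I = V_A/R4 = 0.3170/1.00 = 0.3170 µA.

I ≈ 0.317 µA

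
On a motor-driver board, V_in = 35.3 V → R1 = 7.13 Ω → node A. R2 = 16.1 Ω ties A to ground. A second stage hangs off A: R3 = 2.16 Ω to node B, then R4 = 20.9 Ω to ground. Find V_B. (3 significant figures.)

V_B ≈ 18.3 V

Node A sees R2 in parallel with the series input of stage 2, R3 + R4 = 23.06 Ω.
R2 ‖ (R3+R4) = 9.481 Ω.
V_A = 35.3 × 9.481/(7.13 + 9.481) = 20.15 V.
V_B = V_A × 0.9063 = 18.26 V.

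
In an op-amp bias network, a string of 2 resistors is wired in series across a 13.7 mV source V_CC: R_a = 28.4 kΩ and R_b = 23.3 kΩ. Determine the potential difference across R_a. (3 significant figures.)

Series total: ΣR = 28.4 + 23.3 = 51.70 kΩ.
V = V_CC · R/ΣR = 13.7 × 0.5493 = 7.526 mV.

V ≈ 7.53 mV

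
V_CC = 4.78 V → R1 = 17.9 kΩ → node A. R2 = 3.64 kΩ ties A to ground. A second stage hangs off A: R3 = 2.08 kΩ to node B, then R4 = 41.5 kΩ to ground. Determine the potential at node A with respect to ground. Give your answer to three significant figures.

V_A ≈ 0.755 V

Node A sees R2 in parallel with the series input of stage 2, R3 + R4 = 43.58 kΩ.
R2 ‖ (R3+R4) = 3.359 kΩ.
V_A = 4.78 × 3.359/(17.9 + 3.359) = 0.7553 V.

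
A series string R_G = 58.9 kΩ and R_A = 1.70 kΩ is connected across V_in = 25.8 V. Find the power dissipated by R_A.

Series current I = V_in/ΣR = 25.8/60.60 = 0.4257 mA.
P(R_A) = I²·R_A = (0.4257)² × 1.70 = 0.3081 mW.

P ≈ 0.308 mW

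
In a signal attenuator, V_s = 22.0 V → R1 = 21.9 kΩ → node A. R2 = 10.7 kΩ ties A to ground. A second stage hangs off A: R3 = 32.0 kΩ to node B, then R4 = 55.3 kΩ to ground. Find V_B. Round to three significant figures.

Looking into the second stage from A: R3 + R4 = 87.30 kΩ appears in parallel with R2.
R2 ‖ (R3+R4) = 9.532 kΩ.
So V_A = 22.0 × 0.3033 = 6.672 V.
Then the unloaded second divider: V_B = V_A × R4/(R3+R4) = 6.672 × 0.6334 = 4.226 V.

V_B ≈ 4.23 V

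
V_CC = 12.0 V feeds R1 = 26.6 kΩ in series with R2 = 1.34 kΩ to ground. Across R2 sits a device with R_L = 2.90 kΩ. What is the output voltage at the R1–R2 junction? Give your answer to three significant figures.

First combine the lower leg with the load: R2 ‖ R_L = 0.9165 kΩ.
Then V_out = V_CC · R2'/(R1 + R2') = 12.0 × 0.9165/27.52 = 0.3997 V.
(Unloaded it would be 0.576 V; the load pulls it down.)

V_out ≈ 0.400 V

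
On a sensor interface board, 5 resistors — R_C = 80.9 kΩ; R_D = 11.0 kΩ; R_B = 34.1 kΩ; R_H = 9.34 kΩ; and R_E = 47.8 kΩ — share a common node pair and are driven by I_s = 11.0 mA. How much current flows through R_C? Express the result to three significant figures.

I ≈ 0.522 mA

Total conductance ΣG = 1/80.9 + 1/11.0 + 1/34.1 + 1/9.34 + 1/47.8 = 0.2606 (units of 1/kΩ).
R_C takes the fraction G_k/ΣG = 0.01236/0.2606 = 0.04744, so I = 11.0 × 0.04744 = 0.5218 mA.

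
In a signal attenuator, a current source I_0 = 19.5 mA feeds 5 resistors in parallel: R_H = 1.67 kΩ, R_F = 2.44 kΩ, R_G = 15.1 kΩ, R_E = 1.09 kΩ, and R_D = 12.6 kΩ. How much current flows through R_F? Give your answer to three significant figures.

I ≈ 3.86 mA

ΣG = 1/1.67 + 1/2.44 + 1/15.1 + 1/1.09 + 1/12.6 = 2.072.
R_F takes the fraction G_k/ΣG = 0.4098/2.072 = 0.1978, so I = 19.5 × 0.1978 = 3.858 mA.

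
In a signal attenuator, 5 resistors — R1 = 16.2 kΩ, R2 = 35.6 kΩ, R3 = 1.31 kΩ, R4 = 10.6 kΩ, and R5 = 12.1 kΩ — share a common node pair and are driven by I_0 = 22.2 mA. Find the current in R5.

I ≈ 1.78 mA

Total conductance ΣG = 1/16.2 + 1/35.6 + 1/1.31 + 1/10.6 + 1/12.1 = 1.030 (units of 1/kΩ).
R5 takes the fraction G_k/ΣG = 0.08264/1.030 = 0.08022, so I = 22.2 × 0.08022 = 1.781 mA.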